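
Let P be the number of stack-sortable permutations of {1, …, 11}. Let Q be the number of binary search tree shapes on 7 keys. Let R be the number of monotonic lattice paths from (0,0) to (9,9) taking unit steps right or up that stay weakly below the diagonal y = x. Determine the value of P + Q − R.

Stack-sortable permutations are exactly the 231-avoiding ones, counted by C_n; here n = 11. So P = C_11 = 58786.
Rooted binary trees with 7 nodes (each child slot possibly empty) number C_7. So Q = C_7 = 429.
Sub-diagonal monotone paths from (0,0) to (9,9) biject with Dyck paths of semilength 9, giving C_9. So R = C_9 = 4862.
P + Q − R = 58786 + 429 − 4862 = 54353.

54353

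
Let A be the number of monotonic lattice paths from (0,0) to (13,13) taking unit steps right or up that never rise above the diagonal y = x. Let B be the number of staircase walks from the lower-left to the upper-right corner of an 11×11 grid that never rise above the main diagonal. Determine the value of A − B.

Sub-diagonal monotone paths from (0,0) to (13,13) biject with Dyck paths of semilength 13, giving C_13. So A = C_13 = 742900.
Monotone paths in an n×n grid that stay weakly below the diagonal are counted by C_n; here n = 11. So B = C_11 = 58786.
A − B = 742900 − 58786 = 684114.

684114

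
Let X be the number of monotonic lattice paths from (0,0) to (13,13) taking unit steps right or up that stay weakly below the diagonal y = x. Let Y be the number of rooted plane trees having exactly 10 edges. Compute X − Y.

Monotone paths in an n×n grid that stay weakly below the diagonal are counted by C_n; here n = 13. So X = C_13 = 742900.
A rooted plane tree with 10 edges has 11 nodes, and the count is C_10. So Y = C_10 = 16796.
X − Y = 742900 − 16796 = 726104.

726104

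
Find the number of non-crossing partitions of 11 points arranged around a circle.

The non-crossing partitions of [11] form a lattice of size C_11.
C_11 = 58786.

58786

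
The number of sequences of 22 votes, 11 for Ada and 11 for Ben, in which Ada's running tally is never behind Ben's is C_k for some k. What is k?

11

Reading a vote for the leader as '(' and for the other as ')' turns such a sequence into a balanced string of 11 pairs, so the count is C_11.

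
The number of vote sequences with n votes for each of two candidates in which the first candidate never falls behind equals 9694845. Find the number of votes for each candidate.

Such ballot sequences with n votes each are counted by C_n. The Catalan number equal to 9694845 is C_15.

15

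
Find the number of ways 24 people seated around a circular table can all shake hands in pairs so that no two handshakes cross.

208012

With 24 = 2·12 people, non-crossing handshake pairings are non-crossing perfect matchings on a circle, counted by C_12.
C_12 = 208012.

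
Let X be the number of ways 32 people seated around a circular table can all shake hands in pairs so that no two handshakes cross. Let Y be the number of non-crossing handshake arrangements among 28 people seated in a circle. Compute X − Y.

32683230

Non-crossing handshake pairings of 2n people are counted by C_n; 32 people gives n = 16. So X = C_16 = 35357670.
With 28 = 2·14 people, non-crossing handshake pairings are non-crossing perfect matchings on a circle, counted by C_14. So Y = C_14 = 2674440.
X − Y = 35357670 − 2674440 = 32683230.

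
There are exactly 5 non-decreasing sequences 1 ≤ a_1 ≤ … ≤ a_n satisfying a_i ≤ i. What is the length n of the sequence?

3

Such sub-staircase sequences of length n are counted by C_n, and C_3 = 5.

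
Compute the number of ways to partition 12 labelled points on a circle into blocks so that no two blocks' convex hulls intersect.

Non-crossing partitions of an n-element set are counted by C_n; here n = 12.
C_12 = C(24,12)/13 = 2704156/13 = 208012.

208012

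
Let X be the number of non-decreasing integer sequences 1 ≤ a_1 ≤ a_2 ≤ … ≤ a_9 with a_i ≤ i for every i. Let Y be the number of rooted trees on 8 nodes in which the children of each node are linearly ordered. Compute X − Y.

4433

Such sub-staircase sequences of length n are counted by C_n; here n = 9. So X = C_9 = 4862.
Rooted ordered (plane) trees on m nodes have m−1 edges and are counted by C_{m−1}; m = 8 gives C_7. So Y = C_7 = 429.
X − Y = 4862 − 429 = 4433.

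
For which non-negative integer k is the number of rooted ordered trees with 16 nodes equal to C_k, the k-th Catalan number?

15

Rooted ordered (plane) trees on m nodes have m−1 edges and are counted by C_{m−1}; m = 16 gives C_15.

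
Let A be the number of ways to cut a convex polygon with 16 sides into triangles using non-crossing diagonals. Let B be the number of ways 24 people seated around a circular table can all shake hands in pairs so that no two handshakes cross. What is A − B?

A convex 16-gon is triangulated into 14 triangles, and the number of such triangulations is the Catalan number C_{16−2} = C_14. So A = C_14 = 2674440.
Non-crossing handshake pairings of 2n people are counted by C_n; 24 people gives n = 12. So B = C_12 = 208012.
A − B = 2674440 − 208012 = 2466428.

2466428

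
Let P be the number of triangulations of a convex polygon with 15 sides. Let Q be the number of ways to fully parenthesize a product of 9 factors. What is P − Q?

The number of triangulations of a 15-gon is the Catalan number C_13 (index = sides − 2). So P = C_13 = 742900.
Bracketing 9 factors into binary products is counted by C_{9−1} = C_8. So Q = C_8 = 1430.
P − Q = 742900 − 1430 = 741470.

741470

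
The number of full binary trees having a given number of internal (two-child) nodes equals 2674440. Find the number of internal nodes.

14

Full binary trees with n internal nodes are counted by C_n; 2674440 = C_14.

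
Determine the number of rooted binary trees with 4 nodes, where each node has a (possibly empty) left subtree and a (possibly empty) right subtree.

14

Binary trees (left/right distinguished) on n nodes are counted by C_n; here n = 4.
C_4 = C(8,4)/5 = 70/5 = 14.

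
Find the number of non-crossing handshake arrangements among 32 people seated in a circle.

With 32 = 2·16 people, non-crossing handshake pairings are non-crossing perfect matchings on a circle, counted by C_16.
C_16 = 35357670.

35357670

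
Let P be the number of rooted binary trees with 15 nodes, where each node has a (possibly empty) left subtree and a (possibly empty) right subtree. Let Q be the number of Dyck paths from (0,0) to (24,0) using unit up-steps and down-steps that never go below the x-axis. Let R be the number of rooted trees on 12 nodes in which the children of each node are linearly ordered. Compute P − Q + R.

9545619

Binary trees (left/right distinguished) on n nodes are counted by C_n; here n = 15. So P = C_15 = 9694845.
Paths of 12 up- and 12 down-steps that never dip below the axis are Dyck paths; their count is C_12. So Q = C_12 = 208012.
Rooted ordered (plane) trees on m nodes have m−1 edges and are counted by C_{m−1}; m = 12 gives C_11. So R = C_11 = 58786.
P − Q + R = 9694845 − 208012 + 58786 = 9545619.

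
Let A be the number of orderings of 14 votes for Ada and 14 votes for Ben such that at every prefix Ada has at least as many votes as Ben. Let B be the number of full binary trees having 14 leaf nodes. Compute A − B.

Reading a vote for the leader as '(' and for the other as ')' turns such a sequence into a balanced string of 14 pairs, so the count is C_14. So A = C_14 = 2674440.
Full binary trees with 14 leaves have 14−1 = 13 internal nodes, so there are C_13 of them. So B = C_13 = 742900.
A − B = 2674440 − 742900 = 1931540.

1931540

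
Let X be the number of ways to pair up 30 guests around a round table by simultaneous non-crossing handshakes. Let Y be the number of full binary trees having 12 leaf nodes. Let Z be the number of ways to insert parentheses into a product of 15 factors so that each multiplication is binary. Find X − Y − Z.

6961619

Non-crossing handshake pairings of 2n people are counted by C_n; 30 people gives n = 15. So X = C_15 = 9694845.
Full binary trees with 12 leaves have 12−1 = 11 internal nodes, so there are C_11 of them. So Y = C_11 = 58786.
Ways to associate a product of 15 factors correspond to binary trees on 15 leaves, so the count is C_14. So Z = C_14 = 2674440.
X − Y − Z = 9694845 − 58786 − 2674440 = 6961619.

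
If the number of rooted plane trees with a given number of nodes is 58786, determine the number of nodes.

Rooted ordered trees on m nodes are counted by C_{m−1}. Since C_11 = 58786, the index is 11.
So the index is 11, and the number of nodes is 11 + 1 = 12.

12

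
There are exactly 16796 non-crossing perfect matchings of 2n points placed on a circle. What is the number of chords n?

Non-crossing pairings of 2n points on a circle are counted by C_n; 16796 = C_10.

10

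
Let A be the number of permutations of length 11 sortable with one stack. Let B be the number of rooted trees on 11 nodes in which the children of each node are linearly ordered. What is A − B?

41990

By Knuth's characterisation, the stack-sortable permutations of length 11 are the 231-avoiders, numbering C_11. So A = C_11 = 58786.
A rooted plane tree on 11 nodes has 10 edges, and such trees are counted by C_10. So B = C_10 = 16796.
A − B = 58786 − 16796 = 41990.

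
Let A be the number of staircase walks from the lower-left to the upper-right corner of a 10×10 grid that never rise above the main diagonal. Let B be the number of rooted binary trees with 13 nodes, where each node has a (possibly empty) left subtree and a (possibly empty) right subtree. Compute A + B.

Sub-diagonal monotone paths from (0,0) to (10,10) biject with Dyck paths of semilength 10, giving C_10. So A = C_10 = 16796.
Rooted binary trees with 13 nodes (each child slot possibly empty) number C_13. So B = C_13 = 742900.
A + B = 16796 + 742900 = 759696.

759696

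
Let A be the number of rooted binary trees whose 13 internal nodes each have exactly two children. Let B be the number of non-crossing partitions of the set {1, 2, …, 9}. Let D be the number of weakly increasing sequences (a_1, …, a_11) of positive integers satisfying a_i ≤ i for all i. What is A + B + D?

The number of full binary trees on 13 internal nodes is the Catalan number C_13. So A = C_13 = 742900.
The non-crossing partitions of [9] form a lattice of size C_9. So B = C_9 = 4862.
Such sub-staircase sequences of length n are counted by C_n; here n = 11. So D = C_11 = 58786.
A + B + D = 742900 + 4862 + 58786 = 806548.

806548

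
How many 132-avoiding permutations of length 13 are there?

742900

Permutations of [n] avoiding any single length-3 pattern are counted by C_n; here n = 13.
C_13 = C(26,13)/14 = 10400600/14 = 742900.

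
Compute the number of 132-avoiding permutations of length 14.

For any fixed pattern of length 3, the pattern-avoiding permutations of [14] number C_14.
C_14 = C_13 · 2(2·13+1)/(13+2) = 742900 · 54/15 = 2674440.

2674440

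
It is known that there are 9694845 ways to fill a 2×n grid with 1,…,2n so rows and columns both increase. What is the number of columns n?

15

Standard Young tableaux of shape 2×n are counted by C_n. Since C_15 = 9694845, the index is 15.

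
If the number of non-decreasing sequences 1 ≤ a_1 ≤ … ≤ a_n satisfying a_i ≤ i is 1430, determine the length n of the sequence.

Such sub-staircase sequences of length n are counted by C_n. Since C_8 = 1430, the index is 8.

8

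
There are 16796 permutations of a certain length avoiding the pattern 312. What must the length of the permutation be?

Permutations of [n] avoiding a fixed length-3 pattern are counted by C_n. Since C_10 = 16796, the index is 10.

10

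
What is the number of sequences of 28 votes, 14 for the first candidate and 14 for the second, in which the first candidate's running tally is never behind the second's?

2674440

Reading a vote for the leader as '(' and for the other as ')' turns such a sequence into a balanced string of 14 pairs, so the count is C_14.
C_14 = C(28,14)/15 = 40116600/15 = 2674440.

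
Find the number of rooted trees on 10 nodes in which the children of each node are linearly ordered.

4862

Rooted ordered (plane) trees on m nodes have m−1 edges and are counted by C_{m−1}; m = 10 gives C_9.
C_9 = C(18,9)/10 = 48620/10 = 4862.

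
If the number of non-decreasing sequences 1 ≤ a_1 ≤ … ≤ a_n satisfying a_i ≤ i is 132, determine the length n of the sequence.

Such sub-staircase sequences of length n are counted by C_n. Since C_6 = 132, the index is 6.

6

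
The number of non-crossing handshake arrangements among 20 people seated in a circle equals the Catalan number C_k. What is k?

Non-crossing handshake pairings of 2n people are counted by C_n; 20 people gives n = 10.

10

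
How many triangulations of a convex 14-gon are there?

A convex 14-gon is triangulated into 12 triangles, and the number of such triangulations is the Catalan number C_{14−2} = C_12.
C_12 = C_11 · 2(2·11+1)/(11+2) = 58786 · 46/13 = 208012.

208012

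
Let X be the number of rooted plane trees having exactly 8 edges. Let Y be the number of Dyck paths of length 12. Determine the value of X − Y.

1298

Rooted ordered trees with n edges are counted by C_n; here n = 8. So X = C_8 = 1430.
A Dyck path with 6 up-steps and 6 down-steps has semilength 6, so there are C_6 of them. So Y = C_6 = 132.
X − Y = 1430 − 132 = 1298.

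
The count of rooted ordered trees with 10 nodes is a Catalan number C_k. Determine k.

9

Rooted ordered (plane) trees on m nodes have m−1 edges and are counted by C_{m−1}; m = 10 gives C_9.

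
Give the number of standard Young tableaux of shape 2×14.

2674440

By the hook-length formula (or a Dyck-path bijection), SYT of shape 2×14 number C_14.
C_14 = C(28,14)/15 = 40116600/15 = 2674440.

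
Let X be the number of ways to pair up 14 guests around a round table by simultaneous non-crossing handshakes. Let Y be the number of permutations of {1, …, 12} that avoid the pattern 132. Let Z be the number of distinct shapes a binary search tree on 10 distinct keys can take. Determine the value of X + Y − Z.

Non-crossing handshake pairings of 2n people are counted by C_n; 14 people gives n = 7. So X = C_7 = 429.
For any fixed pattern of length 3, the pattern-avoiding permutations of [12] number C_12. So Y = C_12 = 208012.
There are C_n binary search tree shapes on n keys; with n = 10 that is C_10. So Z = C_10 = 16796.
X + Y − Z = 429 + 208012 − 16796 = 191645.

191645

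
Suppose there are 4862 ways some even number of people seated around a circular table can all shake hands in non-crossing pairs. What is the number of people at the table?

18

Non-crossing handshake pairings of 2n people are counted by C_n; 4862 = C_9.
So n = 9, and there are 2n = 18 people.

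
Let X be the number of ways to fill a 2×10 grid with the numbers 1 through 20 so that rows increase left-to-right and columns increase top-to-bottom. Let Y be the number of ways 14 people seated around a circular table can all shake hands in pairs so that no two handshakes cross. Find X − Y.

By the hook-length formula (or a Dyck-path bijection), SYT of shape 2×10 number C_10. So X = C_10 = 16796.
Non-crossing handshake pairings of 2n people are counted by C_n; 14 people gives n = 7. So Y = C_7 = 429.
X − Y = 16796 − 429 = 16367.

16367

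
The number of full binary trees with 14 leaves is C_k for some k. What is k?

Full binary trees with 14 leaves have 14−1 = 13 internal nodes, so there are C_13 of them.

13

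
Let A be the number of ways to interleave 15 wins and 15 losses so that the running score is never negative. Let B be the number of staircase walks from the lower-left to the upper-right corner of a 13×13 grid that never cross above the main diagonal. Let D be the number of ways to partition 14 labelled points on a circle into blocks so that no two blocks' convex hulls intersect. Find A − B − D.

6277505

Ballot sequences with n votes each where one side never trails are Dyck words, counted by C_n; here n = 15. So A = C_15 = 9694845.
Sub-diagonal monotone paths from (0,0) to (13,13) biject with Dyck paths of semilength 13, giving C_13. So B = C_13 = 742900.
The non-crossing partitions of [14] form a lattice of size C_14. So D = C_14 = 2674440.
A − B − D = 9694845 − 742900 − 2674440 = 6277505.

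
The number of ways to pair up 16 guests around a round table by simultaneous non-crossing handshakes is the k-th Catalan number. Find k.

8

Non-crossing handshake pairings of 2n people are counted by C_n; 16 people gives n = 8.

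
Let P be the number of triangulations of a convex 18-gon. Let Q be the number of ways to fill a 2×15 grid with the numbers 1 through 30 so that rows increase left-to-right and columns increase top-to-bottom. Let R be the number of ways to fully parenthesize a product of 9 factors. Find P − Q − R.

The number of triangulations of an 18-gon is the Catalan number C_16 (index = sides − 2). So P = C_16 = 35357670.
Standard Young tableaux of shape 2×n are counted by C_n; here n = 15. So Q = C_15 = 9694845.
Bracketing 9 factors into binary products is counted by C_{9−1} = C_8. So R = C_8 = 1430.
P − Q − R = 35357670 − 9694845 − 1430 = 25661395.

25661395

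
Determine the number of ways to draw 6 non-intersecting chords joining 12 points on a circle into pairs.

Non-crossing perfect matchings of 2n points on a circle are counted by C_n; with 12 points, n = 6.
C_6 = C_5 · 2(2·5+1)/(5+2) = 42 · 22/7 = 132.

132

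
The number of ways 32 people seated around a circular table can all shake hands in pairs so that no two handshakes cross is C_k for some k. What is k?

With 32 = 2·16 people, non-crossing handshake pairings are non-crossing perfect matchings on a circle, counted by C_16.

16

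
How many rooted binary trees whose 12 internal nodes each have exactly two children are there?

208012

Full binary trees with n internal nodes are counted by C_n; here n = 12.
C_12 = C_11 · 2(2·11+1)/(11+2) = 58786 · 46/13 = 208012.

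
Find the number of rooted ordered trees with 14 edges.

A rooted plane tree with 14 edges has 15 nodes, and the count is C_14.
C_14 = C(28,14)/15 = 40116600/15 = 2674440.

2674440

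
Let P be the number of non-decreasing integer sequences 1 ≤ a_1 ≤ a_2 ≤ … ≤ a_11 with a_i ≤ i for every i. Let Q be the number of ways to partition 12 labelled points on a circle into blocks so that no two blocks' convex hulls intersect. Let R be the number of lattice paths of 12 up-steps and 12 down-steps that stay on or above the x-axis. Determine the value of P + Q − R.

58786

Such sub-staircase sequences of length n are counted by C_n; here n = 11. So P = C_11 = 58786.
Non-crossing partitions of an n-element set are counted by C_n; here n = 12. So Q = C_12 = 208012.
A Dyck path with 12 up-steps and 12 down-steps has semilength 12, so there are C_12 of them. So R = C_12 = 208012.
P + Q − R = 58786 + 208012 − 208012 = 58786.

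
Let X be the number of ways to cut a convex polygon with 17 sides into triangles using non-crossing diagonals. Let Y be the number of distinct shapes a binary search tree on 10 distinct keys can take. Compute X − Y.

9678049

Triangulations of a convex m-gon are counted by C_{m−2}; with m = 17 this is C_15. So X = C_15 = 9694845.
Rooted binary trees with 10 nodes (each child slot possibly empty) number C_10. So Y = C_10 = 16796.
X − Y = 9694845 − 16796 = 9678049.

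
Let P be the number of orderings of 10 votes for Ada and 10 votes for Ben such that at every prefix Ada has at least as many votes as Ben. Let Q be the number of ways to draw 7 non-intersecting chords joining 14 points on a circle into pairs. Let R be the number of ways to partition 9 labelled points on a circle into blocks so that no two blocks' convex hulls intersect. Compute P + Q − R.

12363

Reading a vote for the leader as '(' and for the other as ')' turns such a sequence into a balanced string of 10 pairs, so the count is C_10. So P = C_10 = 16796.
Pairing 14 circle points by 7 non-crossing chords gives C_7 matchings. So Q = C_7 = 429.
Non-crossing partitions of an n-element set are counted by C_n; here n = 9. So R = C_9 = 4862.
P + Q − R = 16796 + 429 − 4862 = 12363.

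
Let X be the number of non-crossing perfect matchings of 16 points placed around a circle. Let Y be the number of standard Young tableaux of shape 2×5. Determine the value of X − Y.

Pairing 16 circle points by 8 non-crossing chords gives C_8 matchings. So X = C_8 = 1430.
Standard Young tableaux of shape 2×n are counted by C_n; here n = 5. So Y = C_5 = 42.
X − Y = 1430 − 42 = 1388.

1388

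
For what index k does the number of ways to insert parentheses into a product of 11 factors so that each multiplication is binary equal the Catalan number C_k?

10

Ways to associate a product of 11 factors correspond to binary trees on 11 leaves, so the count is C_10.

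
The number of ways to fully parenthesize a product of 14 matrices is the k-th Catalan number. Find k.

13

Parenthesizations of m factors correspond to full binary trees with m leaves, counted by C_{m−1}; m = 14 gives C_13.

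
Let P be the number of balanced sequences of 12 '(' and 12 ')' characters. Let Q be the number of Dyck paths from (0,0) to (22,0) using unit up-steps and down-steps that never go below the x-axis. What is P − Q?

Balanced strings of n pairs of brackets are counted by C_n; here n = 12. So P = C_12 = 208012.
A Dyck path with 11 up-steps and 11 down-steps has semilength 11, so there are C_11 of them. So Q = C_11 = 58786.
P − Q = 208012 − 58786 = 149226.

149226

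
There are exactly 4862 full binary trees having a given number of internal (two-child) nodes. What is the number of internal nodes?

9

Full binary trees with n internal nodes are counted by C_n. Since C_9 = 4862, the index is 9.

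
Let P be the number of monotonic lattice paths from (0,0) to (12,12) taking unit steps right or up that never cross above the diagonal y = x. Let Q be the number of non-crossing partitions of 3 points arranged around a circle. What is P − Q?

208007

Monotone paths in an n×n grid that stay weakly below the diagonal are counted by C_n; here n = 12. So P = C_12 = 208012.
Non-crossing partitions of an n-element set are counted by C_n; here n = 3. So Q = C_3 = 5.
P − Q = 208012 − 5 = 208007.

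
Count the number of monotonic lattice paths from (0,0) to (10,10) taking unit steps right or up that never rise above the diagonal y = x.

16796

Sub-diagonal monotone paths from (0,0) to (10,10) biject with Dyck paths of semilength 10, giving C_10.
C_10 = C(20,10)/11 = 184756/11 = 16796.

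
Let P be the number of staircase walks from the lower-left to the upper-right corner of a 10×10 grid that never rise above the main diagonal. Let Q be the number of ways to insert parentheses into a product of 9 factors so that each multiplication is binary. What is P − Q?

Monotone paths in an n×n grid that stay weakly below the diagonal are counted by C_n; here n = 10. So P = C_10 = 16796.
Bracketing 9 factors into binary products is counted by C_{9−1} = C_8. So Q = C_8 = 1430.
P − Q = 16796 − 1430 = 15366.

15366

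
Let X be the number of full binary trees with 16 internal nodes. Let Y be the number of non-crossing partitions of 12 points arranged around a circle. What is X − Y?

35149658

The number of full binary trees on 16 internal nodes is the Catalan number C_16. So X = C_16 = 35357670.
Non-crossing partitions of an n-element set are counted by C_n; here n = 12. So Y = C_12 = 208012.
X − Y = 35357670 − 208012 = 35149658.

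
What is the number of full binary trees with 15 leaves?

Full binary trees with 15 leaves have 15−1 = 14 internal nodes, so there are C_14 of them.
C_14 = 2674440.

2674440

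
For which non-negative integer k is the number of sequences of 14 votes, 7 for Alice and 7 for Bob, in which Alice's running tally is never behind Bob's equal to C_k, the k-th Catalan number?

Reading a vote for the leader as '(' and for the other as ')' turns such a sequence into a balanced string of 7 pairs, so the count is C_7.

7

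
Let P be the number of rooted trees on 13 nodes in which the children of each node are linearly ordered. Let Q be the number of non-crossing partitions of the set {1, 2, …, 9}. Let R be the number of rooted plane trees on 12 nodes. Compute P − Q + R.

Rooted ordered (plane) trees on m nodes have m−1 edges and are counted by C_{m−1}; m = 13 gives C_12. So P = C_12 = 208012.
Non-crossing partitions of an n-element set are counted by C_n; here n = 9. So Q = C_9 = 4862.
Rooted ordered (plane) trees on m nodes have m−1 edges and are counted by C_{m−1}; m = 12 gives C_11. So R = C_11 = 58786.
P − Q + R = 208012 − 4862 + 58786 = 261936.

261936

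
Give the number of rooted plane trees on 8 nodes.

A rooted plane tree on 8 nodes has 7 edges, and such trees are counted by C_7.
C_7 = C(14,7)/8 = 3432/8 = 429.

429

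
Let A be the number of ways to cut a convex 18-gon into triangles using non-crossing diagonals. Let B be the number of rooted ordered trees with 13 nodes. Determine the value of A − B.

35149658

A convex 18-gon is triangulated into 16 triangles, and the number of such triangulations is the Catalan number C_{18−2} = C_16. So A = C_16 = 35357670.
Rooted ordered (plane) trees on m nodes have m−1 edges and are counted by C_{m−1}; m = 13 gives C_12. So B = C_12 = 208012.
A − B = 35357670 − 208012 = 35149658.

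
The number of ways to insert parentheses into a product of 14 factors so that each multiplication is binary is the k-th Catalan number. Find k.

Ways to associate a product of 14 factors correspond to binary trees on 14 leaves, so the count is C_13.

13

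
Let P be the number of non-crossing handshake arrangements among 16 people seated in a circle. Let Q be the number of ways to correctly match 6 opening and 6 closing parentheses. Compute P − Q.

1298

Non-crossing handshake pairings of 2n people are counted by C_n; 16 people gives n = 8. So P = C_8 = 1430.
A balanced arrangement of 6 bracket pairs is a Dyck word of semilength 6, so the count is C_6. So Q = C_6 = 132.
P − Q = 1430 − 132 = 1298.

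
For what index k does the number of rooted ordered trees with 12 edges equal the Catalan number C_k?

A rooted plane tree with 12 edges has 13 nodes, and the count is C_12.

12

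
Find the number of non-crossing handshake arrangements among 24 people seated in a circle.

208012

Non-crossing handshake pairings of 2n people are counted by C_n; 24 people gives n = 12.
C_12 = C_11 · 2(2·11+1)/(11+2) = 58786 · 46/13 = 208012.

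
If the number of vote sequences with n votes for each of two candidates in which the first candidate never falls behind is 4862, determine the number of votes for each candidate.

9

Such ballot sequences with n votes each are counted by C_n. Since C_9 = 4862, the index is 9.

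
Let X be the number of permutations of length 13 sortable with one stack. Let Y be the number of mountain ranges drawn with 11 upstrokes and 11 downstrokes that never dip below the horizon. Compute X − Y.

Stack-sortable permutations are exactly the 231-avoiding ones, counted by C_n; here n = 13. So X = C_13 = 742900.
A Dyck path with 11 up-steps and 11 down-steps has semilength 11, so there are C_11 of them. So Y = C_11 = 58786.
X − Y = 742900 − 58786 = 684114.

684114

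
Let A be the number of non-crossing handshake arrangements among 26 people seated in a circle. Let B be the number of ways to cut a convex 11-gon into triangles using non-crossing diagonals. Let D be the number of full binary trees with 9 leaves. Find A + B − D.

Non-crossing handshake pairings of 2n people are counted by C_n; 26 people gives n = 13. So A = C_13 = 742900.
The number of triangulations of an 11-gon is the Catalan number C_9 (index = sides − 2). So B = C_9 = 4862.
A full binary tree with L leaves has L−1 internal nodes and is counted by C_{L−1}; L = 9 gives C_8. So D = C_8 = 1430.
A + B − D = 742900 + 4862 − 1430 = 746332.

746332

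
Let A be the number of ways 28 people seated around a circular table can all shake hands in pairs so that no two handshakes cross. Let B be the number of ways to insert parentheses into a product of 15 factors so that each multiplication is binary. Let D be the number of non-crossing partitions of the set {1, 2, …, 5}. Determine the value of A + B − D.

With 28 = 2·14 people, non-crossing handshake pairings are non-crossing perfect matchings on a circle, counted by C_14. So A = C_14 = 2674440.
Ways to associate a product of 15 factors correspond to binary trees on 15 leaves, so the count is C_14. So B = C_14 = 2674440.
The non-crossing partitions of [5] form a lattice of size C_5. So D = C_5 = 42.
A + B − D = 2674440 + 2674440 − 42 = 5348838.

5348838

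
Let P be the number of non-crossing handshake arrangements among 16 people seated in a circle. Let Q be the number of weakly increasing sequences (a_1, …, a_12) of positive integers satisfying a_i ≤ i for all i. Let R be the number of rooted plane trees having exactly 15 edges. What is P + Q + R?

With 16 = 2·8 people, non-crossing handshake pairings are non-crossing perfect matchings on a circle, counted by C_8. So P = C_8 = 1430.
Weakly increasing sequences with a_i ≤ i biject with Dyck paths of semilength 12, so there are C_12. So Q = C_12 = 208012.
Rooted ordered trees with n edges are counted by C_n; here n = 15. So R = C_15 = 9694845.
P + Q + R = 1430 + 208012 + 9694845 = 9904287.

9904287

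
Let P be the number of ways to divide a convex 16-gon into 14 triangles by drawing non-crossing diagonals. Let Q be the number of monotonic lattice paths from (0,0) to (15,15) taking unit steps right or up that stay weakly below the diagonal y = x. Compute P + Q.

12369285

A convex 16-gon is triangulated into 14 triangles, and the number of such triangulations is the Catalan number C_{16−2} = C_14. So P = C_14 = 2674440.
Monotone paths in an n×n grid that stay weakly below the diagonal are counted by C_n; here n = 15. So Q = C_15 = 9694845.
P + Q = 2674440 + 9694845 = 12369285.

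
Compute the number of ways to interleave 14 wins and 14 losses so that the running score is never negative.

2674440

Reading a vote for the leader as '(' and for the other as ')' turns such a sequence into a balanced string of 14 pairs, so the count is C_14.
C_14 = C_13 · 2(2·13+1)/(13+2) = 742900 · 54/15 = 2674440.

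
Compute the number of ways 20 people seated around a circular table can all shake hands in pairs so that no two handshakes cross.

16796

With 20 = 2·10 people, non-crossing handshake pairings are non-crossing perfect matchings on a circle, counted by C_10.
C_10 = C_9 · 2(2·9+1)/(9+2) = 4862 · 38/11 = 16796.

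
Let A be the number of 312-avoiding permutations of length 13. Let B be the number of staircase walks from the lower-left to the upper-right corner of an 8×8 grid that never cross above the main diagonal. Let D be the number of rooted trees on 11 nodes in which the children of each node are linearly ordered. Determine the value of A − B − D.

For any fixed pattern of length 3, the pattern-avoiding permutations of [13] number C_13. So A = C_13 = 742900.
Sub-diagonal monotone paths from (0,0) to (8,8) biject with Dyck paths of semilength 8, giving C_8. So B = C_8 = 1430.
Rooted ordered (plane) trees on m nodes have m−1 edges and are counted by C_{m−1}; m = 11 gives C_10. So D = C_10 = 16796.
A − B − D = 742900 − 1430 − 16796 = 724674.

724674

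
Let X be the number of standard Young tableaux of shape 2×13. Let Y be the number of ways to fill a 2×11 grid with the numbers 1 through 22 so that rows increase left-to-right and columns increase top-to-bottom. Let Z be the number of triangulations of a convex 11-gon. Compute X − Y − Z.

679252

By the hook-length formula (or a Dyck-path bijection), SYT of shape 2×13 number C_13. So X = C_13 = 742900.
By the hook-length formula (or a Dyck-path bijection), SYT of shape 2×11 number C_11. So Y = C_11 = 58786.
Triangulations of a convex m-gon are counted by C_{m−2}; with m = 11 this is C_9. So Z = C_9 = 4862.
X − Y − Z = 742900 − 58786 − 4862 = 679252.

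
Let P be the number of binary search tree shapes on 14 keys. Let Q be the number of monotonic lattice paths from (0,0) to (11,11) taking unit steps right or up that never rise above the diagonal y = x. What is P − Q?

2615654

There are C_n binary search tree shapes on n keys; with n = 14 that is C_14. So P = C_14 = 2674440.
Sub-diagonal monotone paths from (0,0) to (11,11) biject with Dyck paths of semilength 11, giving C_11. So Q = C_11 = 58786.
P − Q = 2674440 − 58786 = 2615654.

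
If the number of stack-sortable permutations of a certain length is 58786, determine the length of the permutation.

Stack-sortable permutations of [n] are counted by C_n. Since C_11 = 58786, the index is 11.

11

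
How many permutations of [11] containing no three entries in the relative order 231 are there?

58786

For any fixed pattern of length 3, the pattern-avoiding permutations of [11] number C_11.
C_11 = C_10 · 2(2·10+1)/(10+2) = 16796 · 42/12 = 58786.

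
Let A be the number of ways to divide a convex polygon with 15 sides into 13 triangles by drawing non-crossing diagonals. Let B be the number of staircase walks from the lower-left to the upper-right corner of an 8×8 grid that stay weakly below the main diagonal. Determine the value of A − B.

741470

A convex 15-gon is triangulated into 13 triangles, and the number of such triangulations is the Catalan number C_{15−2} = C_13. So A = C_13 = 742900.
Monotone paths in an n×n grid that stay weakly below the diagonal are counted by C_n; here n = 8. So B = C_8 = 1430.
A − B = 742900 − 1430 = 741470.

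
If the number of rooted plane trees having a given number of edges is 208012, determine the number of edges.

12

Rooted ordered trees with n edges are counted by C_n. The Catalan number equal to 208012 is C_12.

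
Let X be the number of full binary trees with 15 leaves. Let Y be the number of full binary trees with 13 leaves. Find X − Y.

2466428

Full binary trees with 15 leaves have 15−1 = 14 internal nodes, so there are C_14 of them. So X = C_14 = 2674440.
A full binary tree with L leaves has L−1 internal nodes and is counted by C_{L−1}; L = 13 gives C_12. So Y = C_12 = 208012.
X − Y = 2674440 − 208012 = 2466428.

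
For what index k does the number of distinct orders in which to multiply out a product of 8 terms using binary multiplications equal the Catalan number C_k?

7

Parenthesizations of m factors correspond to full binary trees with m leaves, counted by C_{m−1}; m = 8 gives C_7.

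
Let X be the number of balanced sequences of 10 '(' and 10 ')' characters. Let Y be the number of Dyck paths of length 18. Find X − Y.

11934

A balanced arrangement of 10 bracket pairs is a Dyck word of semilength 10, so the count is C_10. So X = C_10 = 16796.
Dyck paths of semilength n (length 2n) are counted by C_n; here n = 9. So Y = C_9 = 4862.
X − Y = 16796 − 4862 = 11934.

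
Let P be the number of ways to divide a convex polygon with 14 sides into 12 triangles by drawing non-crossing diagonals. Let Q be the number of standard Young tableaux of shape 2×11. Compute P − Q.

The number of triangulations of a 14-gon is the Catalan number C_12 (index = sides − 2). So P = C_12 = 208012.
Standard Young tableaux of shape 2×n are counted by C_n; here n = 11. So Q = C_11 = 58786.
P − Q = 208012 − 58786 = 149226.

149226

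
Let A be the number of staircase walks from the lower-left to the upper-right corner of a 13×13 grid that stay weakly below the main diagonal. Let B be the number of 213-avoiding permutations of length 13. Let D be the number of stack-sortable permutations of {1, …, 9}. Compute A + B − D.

1480938

Monotone paths in an n×n grid that stay weakly below the diagonal are counted by C_n; here n = 13. So A = C_13 = 742900.
For any fixed pattern of length 3, the pattern-avoiding permutations of [13] number C_13. So B = C_13 = 742900.
By Knuth's characterisation, the stack-sortable permutations of length 9 are the 231-avoiders, numbering C_9. So D = C_9 = 4862.
A + B − D = 742900 + 742900 − 4862 = 1480938.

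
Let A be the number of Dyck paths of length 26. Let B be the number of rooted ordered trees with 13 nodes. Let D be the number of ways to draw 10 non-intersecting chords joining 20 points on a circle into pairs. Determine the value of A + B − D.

Paths of 13 up- and 13 down-steps that never dip below the axis are Dyck paths; their count is C_13. So A = C_13 = 742900.
Rooted ordered (plane) trees on m nodes have m−1 edges and are counted by C_{m−1}; m = 13 gives C_12. So B = C_12 = 208012.
Non-crossing perfect matchings of 2n points on a circle are counted by C_n; with 20 points, n = 10. So D = C_10 = 16796.
A + B − D = 742900 + 208012 − 16796 = 934116.

934116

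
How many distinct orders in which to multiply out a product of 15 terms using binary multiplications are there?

2674440

Bracketing 15 factors into binary products is counted by C_{15−1} = C_14.
C_14 = C(28,14)/15 = 40116600/15 = 2674440.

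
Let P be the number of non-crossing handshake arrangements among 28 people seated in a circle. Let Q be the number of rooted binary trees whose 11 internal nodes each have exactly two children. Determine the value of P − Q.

Non-crossing handshake pairings of 2n people are counted by C_n; 28 people gives n = 14. So P = C_14 = 2674440.
Full binary trees with n internal nodes are counted by C_n; here n = 11. So Q = C_11 = 58786.
P − Q = 2674440 − 58786 = 2615654.

2615654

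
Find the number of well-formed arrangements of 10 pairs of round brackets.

16796

A balanced arrangement of 10 bracket pairs is a Dyck word of semilength 10, so the count is C_10.
C_10 = C_9 · 2(2·9+1)/(9+2) = 4862 · 38/11 = 16796.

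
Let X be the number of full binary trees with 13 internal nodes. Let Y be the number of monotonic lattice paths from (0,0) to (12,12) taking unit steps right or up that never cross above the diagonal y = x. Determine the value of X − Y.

534888

Full binary trees with n internal nodes are counted by C_n; here n = 13. So X = C_13 = 742900.
Sub-diagonal monotone paths from (0,0) to (12,12) biject with Dyck paths of semilength 12, giving C_12. So Y = C_12 = 208012.
X − Y = 742900 − 208012 = 534888.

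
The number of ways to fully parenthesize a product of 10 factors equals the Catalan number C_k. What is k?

9

Bracketing 10 factors into binary products is counted by C_{10−1} = C_9.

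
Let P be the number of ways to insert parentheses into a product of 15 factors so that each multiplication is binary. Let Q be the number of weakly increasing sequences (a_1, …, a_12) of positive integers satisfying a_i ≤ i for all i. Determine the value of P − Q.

2466428

Parenthesizations of m factors correspond to full binary trees with m leaves, counted by C_{m−1}; m = 15 gives C_14. So P = C_14 = 2674440.
Weakly increasing sequences with a_i ≤ i biject with Dyck paths of semilength 12, so there are C_12. So Q = C_12 = 208012.
P − Q = 2674440 − 208012 = 2466428.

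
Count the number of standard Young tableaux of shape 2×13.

742900

Standard Young tableaux of shape 2×n are counted by C_n; here n = 13.
C_13 = C(26,13)/14 = 10400600/14 = 742900.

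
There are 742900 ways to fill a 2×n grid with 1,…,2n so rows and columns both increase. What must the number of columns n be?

Standard Young tableaux of shape 2×n are counted by C_n; 742900 = C_13.

13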